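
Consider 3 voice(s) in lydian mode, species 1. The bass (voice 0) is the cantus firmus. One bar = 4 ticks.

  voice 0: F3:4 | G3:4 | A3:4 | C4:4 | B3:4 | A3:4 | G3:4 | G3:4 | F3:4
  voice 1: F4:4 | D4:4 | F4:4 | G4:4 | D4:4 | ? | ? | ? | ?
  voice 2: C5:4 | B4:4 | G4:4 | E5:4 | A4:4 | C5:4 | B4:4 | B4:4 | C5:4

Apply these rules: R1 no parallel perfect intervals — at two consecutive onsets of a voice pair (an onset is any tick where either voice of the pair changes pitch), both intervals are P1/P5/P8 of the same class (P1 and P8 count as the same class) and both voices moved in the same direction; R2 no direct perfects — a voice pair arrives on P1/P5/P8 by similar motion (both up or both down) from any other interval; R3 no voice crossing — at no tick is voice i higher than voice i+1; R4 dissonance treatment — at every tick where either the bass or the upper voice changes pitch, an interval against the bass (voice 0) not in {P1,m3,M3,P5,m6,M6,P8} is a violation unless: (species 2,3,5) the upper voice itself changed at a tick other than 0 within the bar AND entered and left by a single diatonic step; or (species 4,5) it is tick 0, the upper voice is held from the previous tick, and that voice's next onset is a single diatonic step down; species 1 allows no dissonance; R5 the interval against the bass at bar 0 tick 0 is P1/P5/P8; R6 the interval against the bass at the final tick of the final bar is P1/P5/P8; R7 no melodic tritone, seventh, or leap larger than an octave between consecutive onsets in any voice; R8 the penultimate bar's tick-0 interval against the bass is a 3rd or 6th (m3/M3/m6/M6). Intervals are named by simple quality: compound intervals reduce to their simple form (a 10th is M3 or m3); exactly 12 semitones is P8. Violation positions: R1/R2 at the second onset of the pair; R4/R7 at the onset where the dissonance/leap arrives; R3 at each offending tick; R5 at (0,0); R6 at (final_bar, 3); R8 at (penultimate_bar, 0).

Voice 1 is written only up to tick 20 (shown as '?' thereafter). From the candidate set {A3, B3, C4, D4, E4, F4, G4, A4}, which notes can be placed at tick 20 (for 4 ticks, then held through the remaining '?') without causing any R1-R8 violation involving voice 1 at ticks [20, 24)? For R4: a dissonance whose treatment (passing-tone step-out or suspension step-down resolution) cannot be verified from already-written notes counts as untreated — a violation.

A3: violates R2
B3: violates R4
C4: legal
D4: violates R4
E4: legal
F4: violates R1
G4: violates R4
A4: legal

{A4, C4, E4}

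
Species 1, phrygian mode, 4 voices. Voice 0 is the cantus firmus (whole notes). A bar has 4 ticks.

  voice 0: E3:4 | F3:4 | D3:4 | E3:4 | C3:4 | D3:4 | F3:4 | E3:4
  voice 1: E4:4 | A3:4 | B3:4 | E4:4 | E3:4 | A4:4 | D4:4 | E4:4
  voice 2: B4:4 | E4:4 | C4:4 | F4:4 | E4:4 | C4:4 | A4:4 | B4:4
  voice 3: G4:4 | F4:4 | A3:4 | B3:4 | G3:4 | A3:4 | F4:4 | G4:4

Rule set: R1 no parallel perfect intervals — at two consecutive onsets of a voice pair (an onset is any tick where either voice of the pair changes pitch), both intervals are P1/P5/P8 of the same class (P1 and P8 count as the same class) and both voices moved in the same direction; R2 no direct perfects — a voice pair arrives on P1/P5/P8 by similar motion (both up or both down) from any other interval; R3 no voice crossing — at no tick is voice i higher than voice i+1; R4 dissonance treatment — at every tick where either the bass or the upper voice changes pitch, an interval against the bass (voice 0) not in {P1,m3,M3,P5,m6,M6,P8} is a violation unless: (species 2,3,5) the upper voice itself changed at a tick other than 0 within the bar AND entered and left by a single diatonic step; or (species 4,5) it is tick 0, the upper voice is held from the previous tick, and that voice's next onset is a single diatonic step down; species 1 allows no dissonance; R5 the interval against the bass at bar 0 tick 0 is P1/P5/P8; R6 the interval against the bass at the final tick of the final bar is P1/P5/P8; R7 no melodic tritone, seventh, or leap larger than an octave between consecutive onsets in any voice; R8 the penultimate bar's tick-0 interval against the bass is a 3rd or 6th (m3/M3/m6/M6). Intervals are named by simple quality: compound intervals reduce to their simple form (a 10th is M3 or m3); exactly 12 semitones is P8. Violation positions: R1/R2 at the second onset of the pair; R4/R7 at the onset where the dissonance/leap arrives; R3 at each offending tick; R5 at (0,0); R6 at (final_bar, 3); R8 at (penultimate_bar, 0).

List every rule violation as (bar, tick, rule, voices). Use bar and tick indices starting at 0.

(0, 0, R3, (2, 3))
(0, 0, R5, (0, 3))
(0, 1, R3, (2, 3))
(0, 2, R3, (2, 3))
(0, 3, R3, (2, 3))
(1, 0, R1, (1, 2))
(1, 0, R4, (0, 2))
(2, 0, R2, (0, 3))
(2, 0, R3, (2, 3))
(2, 0, R4, (0, 2))
(2, 1, R3, (2, 3))
(2, 2, R3, (2, 3))
(2, 3, R3, (2, 3))
(3, 0, R1, (0, 3))
(3, 0, R2, (0, 1))
(3, 0, R3, (2, 3))
(3, 0, R4, (0, 2))
(3, 1, R3, (2, 3))
(3, 2, R3, (2, 3))
(3, 3, R3, (2, 3))
(4, 0, R1, (0, 3))
(4, 0, R2, (1, 2))
(4, 0, R3, (2, 3))
(4, 1, R3, (2, 3))
(4, 2, R3, (2, 3))
(4, 3, R3, (2, 3))
(5, 0, R1, (0, 3))
(5, 0, R2, (0, 1))
(5, 0, R2, (1, 3))
(5, 0, R3, (1, 2))
(5, 0, R3, (2, 3))
(5, 0, R4, (0, 2))
(5, 0, R7, (1,))
(5, 1, R3, (1, 2))
(5, 1, R3, (2, 3))
(5, 2, R3, (1, 2))
(5, 2, R3, (2, 3))
(5, 3, R3, (1, 2))
(5, 3, R3, (2, 3))
(6, 0, R2, (0, 3))
(6, 0, R3, (2, 3))
(6, 0, R8, (0, 3))
(6, 1, R3, (2, 3))
(6, 2, R3, (2, 3))
(6, 3, R3, (2, 3))
(7, 0, R1, (1, 2))
(7, 0, R3, (2, 3))
(7, 1, R3, (2, 3))
(7, 2, R3, (2, 3))
(7, 3, R3, (2, 3))
(7, 3, R6, (0, 3))

bar 0: v0=E3 v1=E4 v2=B4 v3=G4 downbeat m3
bar 1: v0=F3 v1=A3 v2=E4 v3=F4 downbeat P8
bar 2: v0=D3 v1=B3 v2=C4 v3=A3 downbeat P5
bar 3: v0=E3 v1=E4 v2=F4 v3=B3 downbeat P5
bar 4: v0=C3 v1=E3 v2=E4 v3=G3 downbeat P5
bar 5: v0=D3 v1=A4 v2=C4 v3=A3 downbeat P5
bar 6: v0=F3 v1=D4 v2=A4 v3=F4 downbeat P8
bar 7: v0=E3 v1=E4 v2=B4 v3=G4 downbeat m3
  -> R3 @ bar 0 tick 0 v(2, 3): B4 above G4
  -> R5 @ bar 0 tick 0 v(0, 3): opens on m3
  -> R3 @ bar 0 tick 1 v(2, 3): B4 above G4
  -> R3 @ bar 0 tick 2 v(2, 3): B4 above G4
  -> R3 @ bar 0 tick 3 v(2, 3): B4 above G4
  -> R1 @ bar 1 tick 0 v(1, 2): E4/B4 P5 -> A3/E4 P5 similar
  -> R4 @ bar 1 tick 0 v(0, 2): F3/E4 M7 untreated
  -> R2 @ bar 2 tick 0 v(0, 3): F3/F4 P8 -> D3/A3 P5 similar
  -> R3 @ bar 2 tick 0 v(2, 3): C4 above A3
  -> R4 @ bar 2 tick 0 v(0, 2): D3/C4 m7 untreated
  -> R3 @ bar 2 tick 1 v(2, 3): C4 above A3
  -> R3 @ bar 2 tick 2 v(2, 3): C4 above A3
  -> R3 @ bar 2 tick 3 v(2, 3): C4 above A3
  -> R1 @ bar 3 tick 0 v(0, 3): D3/A3 P5 -> E3/B3 P5 similar
  -> R2 @ bar 3 tick 0 v(0, 1): D3/B3 M6 -> E3/E4 P8 similar
  -> R3 @ bar 3 tick 0 v(2, 3): F4 above B3
  -> R4 @ bar 3 tick 0 v(0, 2): E3/F4 m2 untreated
  -> R3 @ bar 3 tick 1 v(2, 3): F4 above B3
  -> R3 @ bar 3 tick 2 v(2, 3): F4 above B3
  -> R3 @ bar 3 tick 3 v(2, 3): F4 above B3
  -> R1 @ bar 4 tick 0 v(0, 3): E3/B3 P5 -> C3/G3 P5 similar
  -> R2 @ bar 4 tick 0 v(1, 2): E4/F4 m2 -> E3/E4 P8 similar
  -> R3 @ bar 4 tick 0 v(2, 3): E4 above G3
  -> R3 @ bar 4 tick 1 v(2, 3): E4 above G3
  -> R3 @ bar 4 tick 2 v(2, 3): E4 above G3
  -> R3 @ bar 4 tick 3 v(2, 3): E4 above G3
  -> R1 @ bar 5 tick 0 v(0, 3): C3/G3 P5 -> D3/A3 P5 similar
  -> R2 @ bar 5 tick 0 v(0, 1): C3/E3 M3 -> D3/A4 P5 similar
  -> R2 @ bar 5 tick 0 v(1, 3): E3/G3 m3 -> A4/A3 P8 similar
  -> R3 @ bar 5 tick 0 v(1, 2): A4 above C4
  -> R3 @ bar 5 tick 0 v(2, 3): C4 above A3
  -> R4 @ bar 5 tick 0 v(0, 2): D3/C4 m7 untreated
  -> R7 @ bar 5 tick 0 v(1,): E3->A4 leap 17st
  -> R3 @ bar 5 tick 1 v(1, 2): A4 above C4
  -> R3 @ bar 5 tick 1 v(2, 3): C4 above A3
  -> R3 @ bar 5 tick 2 v(1, 2): A4 above C4
  -> R3 @ bar 5 tick 2 v(2, 3): C4 above A3
  -> R3 @ bar 5 tick 3 v(1, 2): A4 above C4
  -> R3 @ bar 5 tick 3 v(2, 3): C4 above A3
  -> R2 @ bar 6 tick 0 v(0, 3): D3/A3 P5 -> F3/F4 P8 similar
  -> R3 @ bar 6 tick 0 v(2, 3): A4 above F4
  -> R8 @ bar 6 tick 0 v(0, 3): penult P8 not 3rd/6th
  -> R3 @ bar 6 tick 1 v(2, 3): A4 above F4
  -> R3 @ bar 6 tick 2 v(2, 3): A4 above F4
  -> R3 @ bar 6 tick 3 v(2, 3): A4 above F4
  -> R1 @ bar 7 tick 0 v(1, 2): D4/A4 P5 -> E4/B4 P5 similar
  -> R3 @ bar 7 tick 0 v(2, 3): B4 above G4
  -> R3 @ bar 7 tick 1 v(2, 3): B4 above G4
  -> R3 @ bar 7 tick 2 v(2, 3): B4 above G4
  -> R3 @ bar 7 tick 3 v(2, 3): B4 above G4
  -> R6 @ bar 7 tick 3 v(0, 3): closes on m3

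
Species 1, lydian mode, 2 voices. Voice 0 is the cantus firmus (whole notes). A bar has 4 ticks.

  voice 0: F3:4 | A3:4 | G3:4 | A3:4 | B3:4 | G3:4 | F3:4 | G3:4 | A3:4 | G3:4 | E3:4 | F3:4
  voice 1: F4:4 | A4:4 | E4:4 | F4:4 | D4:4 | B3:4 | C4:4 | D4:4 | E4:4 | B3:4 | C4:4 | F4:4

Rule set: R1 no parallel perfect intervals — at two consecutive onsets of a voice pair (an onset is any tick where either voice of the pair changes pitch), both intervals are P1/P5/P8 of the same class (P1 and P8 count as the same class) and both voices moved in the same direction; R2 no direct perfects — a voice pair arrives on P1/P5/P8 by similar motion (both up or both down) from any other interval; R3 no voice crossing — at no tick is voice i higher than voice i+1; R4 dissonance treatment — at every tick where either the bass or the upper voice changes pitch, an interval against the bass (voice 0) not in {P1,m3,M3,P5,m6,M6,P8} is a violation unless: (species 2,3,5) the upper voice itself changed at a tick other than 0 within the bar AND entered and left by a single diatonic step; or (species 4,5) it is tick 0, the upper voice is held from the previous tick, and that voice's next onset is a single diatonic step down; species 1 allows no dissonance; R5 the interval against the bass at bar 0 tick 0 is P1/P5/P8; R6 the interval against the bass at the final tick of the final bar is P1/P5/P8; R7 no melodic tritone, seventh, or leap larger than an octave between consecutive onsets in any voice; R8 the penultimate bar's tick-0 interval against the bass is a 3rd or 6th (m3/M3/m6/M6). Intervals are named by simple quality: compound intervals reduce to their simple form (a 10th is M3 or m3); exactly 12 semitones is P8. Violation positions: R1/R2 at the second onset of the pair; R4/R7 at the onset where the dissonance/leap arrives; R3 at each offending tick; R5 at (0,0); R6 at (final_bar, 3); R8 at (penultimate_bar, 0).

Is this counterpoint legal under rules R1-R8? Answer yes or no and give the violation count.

bar 0: v0=F3 v1=F4 (P8)
bar 1: v0=A3 v1=A4 (P8)
bar 2: v0=G3 v1=E4 (M6)
bar 3: v0=A3 v1=F4 (m6)
bar 4: v0=B3 v1=D4 (m3)
bar 5: v0=G3 v1=B3 (M3)
bar 6: v0=F3 v1=C4 (P5)
bar 7: v0=G3 v1=D4 (P5)
bar 8: v0=A3 v1=E4 (P5)
bar 9: v0=G3 v1=B3 (M3)
bar 10: v0=E3 v1=C4 (m6)
bar 11: v0=F3 v1=F4 (P8)
  R1 @ bar1.0: F3/F4 P8 -> A3/A4 P8 similar
  R1 @ bar7.0: F3/C4 P5 -> G3/D4 P5 similar
  R1 @ bar8.0: G3/D4 P5 -> A3/E4 P5 similar
  R2 @ bar11.0: E3/C4 m6 -> F3/F4 P8 similar

No (4 violations)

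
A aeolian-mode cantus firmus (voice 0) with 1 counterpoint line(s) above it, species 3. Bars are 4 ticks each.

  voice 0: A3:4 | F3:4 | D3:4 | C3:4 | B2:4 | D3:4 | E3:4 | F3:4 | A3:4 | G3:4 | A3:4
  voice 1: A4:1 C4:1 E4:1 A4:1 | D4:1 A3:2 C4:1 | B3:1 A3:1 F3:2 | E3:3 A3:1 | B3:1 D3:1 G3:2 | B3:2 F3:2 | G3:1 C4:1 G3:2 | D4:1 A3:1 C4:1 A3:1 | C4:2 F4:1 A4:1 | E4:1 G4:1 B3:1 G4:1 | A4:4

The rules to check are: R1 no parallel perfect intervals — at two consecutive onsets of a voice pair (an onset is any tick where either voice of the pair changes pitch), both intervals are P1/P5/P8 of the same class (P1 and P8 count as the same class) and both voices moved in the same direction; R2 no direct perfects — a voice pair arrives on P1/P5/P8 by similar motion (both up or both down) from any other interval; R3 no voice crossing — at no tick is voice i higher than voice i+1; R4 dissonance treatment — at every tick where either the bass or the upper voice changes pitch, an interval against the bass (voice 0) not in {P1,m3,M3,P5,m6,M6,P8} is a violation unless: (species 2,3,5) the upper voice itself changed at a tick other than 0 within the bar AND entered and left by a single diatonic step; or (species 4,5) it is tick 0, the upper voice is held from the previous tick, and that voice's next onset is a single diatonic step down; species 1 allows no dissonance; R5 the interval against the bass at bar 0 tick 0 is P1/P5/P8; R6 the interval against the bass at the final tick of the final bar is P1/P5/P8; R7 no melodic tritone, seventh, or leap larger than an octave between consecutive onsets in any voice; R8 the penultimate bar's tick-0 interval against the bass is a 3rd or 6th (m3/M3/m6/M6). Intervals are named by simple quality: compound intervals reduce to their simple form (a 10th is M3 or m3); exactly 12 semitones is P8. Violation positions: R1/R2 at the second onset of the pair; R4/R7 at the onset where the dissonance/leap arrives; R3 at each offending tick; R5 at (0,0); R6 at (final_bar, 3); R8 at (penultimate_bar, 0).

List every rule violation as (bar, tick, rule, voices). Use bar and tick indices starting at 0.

(5, 2, R7, (1,))
(10, 0, R1, (0, 1))

bar 0: v0=A3 v1=A4 downbeat P8
bar 1: v0=F3 v1=D4 downbeat M6
bar 2: v0=D3 v1=B3 downbeat M6
bar 3: v0=C3 v1=E3 downbeat M3
bar 4: v0=B2 v1=B3 downbeat P8
bar 5: v0=D3 v1=B3 downbeat M6
bar 6: v0=E3 v1=G3 downbeat m3
bar 7: v0=F3 v1=D4 downbeat M6
bar 8: v0=A3 v1=C4 downbeat m3
bar 9: v0=G3 v1=E4 downbeat M6
bar 10: v0=A3 v1=A4 downbeat P8
  -> R7 @ bar 5 tick 2 v(1,): B3->F3 leap 6st
  -> R1 @ bar 10 tick 0 v(0, 1): G3/G4 P8 -> A3/A4 P8 similar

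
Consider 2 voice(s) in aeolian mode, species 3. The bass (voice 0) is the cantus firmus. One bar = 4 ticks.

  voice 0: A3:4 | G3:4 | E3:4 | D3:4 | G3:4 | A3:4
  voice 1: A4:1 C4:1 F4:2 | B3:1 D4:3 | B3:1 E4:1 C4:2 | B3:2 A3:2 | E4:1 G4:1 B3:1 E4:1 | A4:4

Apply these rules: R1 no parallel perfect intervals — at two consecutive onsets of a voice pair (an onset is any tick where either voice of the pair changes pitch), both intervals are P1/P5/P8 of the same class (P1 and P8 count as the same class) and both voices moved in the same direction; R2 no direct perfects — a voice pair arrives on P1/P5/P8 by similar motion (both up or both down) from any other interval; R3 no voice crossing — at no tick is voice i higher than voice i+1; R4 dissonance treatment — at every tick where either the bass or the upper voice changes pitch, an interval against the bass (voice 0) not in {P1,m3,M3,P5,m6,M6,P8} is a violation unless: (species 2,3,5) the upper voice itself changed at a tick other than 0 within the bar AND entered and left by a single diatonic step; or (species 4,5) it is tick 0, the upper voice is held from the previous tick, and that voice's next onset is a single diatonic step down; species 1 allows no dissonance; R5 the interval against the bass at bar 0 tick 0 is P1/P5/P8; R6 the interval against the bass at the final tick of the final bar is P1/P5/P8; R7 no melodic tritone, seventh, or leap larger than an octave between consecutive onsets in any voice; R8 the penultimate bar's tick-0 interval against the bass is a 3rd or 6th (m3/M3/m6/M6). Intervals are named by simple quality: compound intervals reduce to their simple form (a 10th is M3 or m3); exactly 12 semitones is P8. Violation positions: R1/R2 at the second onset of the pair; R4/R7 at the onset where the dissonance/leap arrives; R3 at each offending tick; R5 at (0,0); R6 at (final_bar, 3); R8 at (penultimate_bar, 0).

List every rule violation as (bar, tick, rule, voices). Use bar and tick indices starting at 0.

(1, 0, R7, (1,))
(2, 0, R1, (0, 1))
(5, 0, R2, (0, 1))

bar 0: v0=A3 v1=A4 downbeat P8
bar 1: v0=G3 v1=B3 downbeat M3
bar 2: v0=E3 v1=B3 downbeat P5
bar 3: v0=D3 v1=B3 downbeat M6
bar 4: v0=G3 v1=E4 downbeat M6
bar 5: v0=A3 v1=A4 downbeat P8
  -> R7 @ bar 1 tick 0 v(1,): F4->B3 leap 6st
  -> R1 @ bar 2 tick 0 v(0, 1): G3/D4 P5 -> E3/B3 P5 similar
  -> R2 @ bar 5 tick 0 v(0, 1): G3/E4 M6 -> A3/A4 P8 similar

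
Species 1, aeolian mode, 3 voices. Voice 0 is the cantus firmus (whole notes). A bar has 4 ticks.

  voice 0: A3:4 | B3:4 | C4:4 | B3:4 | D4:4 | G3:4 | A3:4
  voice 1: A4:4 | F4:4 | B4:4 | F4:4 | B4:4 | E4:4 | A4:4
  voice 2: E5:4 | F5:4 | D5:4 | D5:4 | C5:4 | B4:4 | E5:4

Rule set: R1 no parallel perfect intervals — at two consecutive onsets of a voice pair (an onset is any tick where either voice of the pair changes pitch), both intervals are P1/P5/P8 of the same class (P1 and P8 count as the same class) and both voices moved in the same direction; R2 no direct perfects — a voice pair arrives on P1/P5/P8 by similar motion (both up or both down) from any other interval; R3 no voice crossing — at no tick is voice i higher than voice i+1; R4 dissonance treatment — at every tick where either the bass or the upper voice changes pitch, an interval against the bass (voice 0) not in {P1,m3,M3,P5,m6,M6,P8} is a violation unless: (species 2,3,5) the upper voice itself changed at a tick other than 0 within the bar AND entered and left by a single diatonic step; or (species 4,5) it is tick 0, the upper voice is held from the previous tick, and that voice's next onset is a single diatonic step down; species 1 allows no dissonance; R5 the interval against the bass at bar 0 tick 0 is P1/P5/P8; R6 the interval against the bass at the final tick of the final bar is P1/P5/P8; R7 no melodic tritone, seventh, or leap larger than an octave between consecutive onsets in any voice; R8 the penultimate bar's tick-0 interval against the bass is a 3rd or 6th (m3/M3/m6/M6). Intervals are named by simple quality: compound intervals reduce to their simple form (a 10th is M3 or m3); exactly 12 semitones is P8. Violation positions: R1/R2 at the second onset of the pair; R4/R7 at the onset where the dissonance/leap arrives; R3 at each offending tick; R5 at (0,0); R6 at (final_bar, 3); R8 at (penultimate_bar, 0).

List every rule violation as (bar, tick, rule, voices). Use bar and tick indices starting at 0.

(1, 0, R4, (0, 1))
(1, 0, R4, (0, 2))
(2, 0, R4, (0, 1))
(2, 0, R4, (0, 2))
(2, 0, R7, (1,))
(3, 0, R4, (0, 1))
(3, 0, R7, (1,))
(4, 0, R4, (0, 2))
(4, 0, R7, (1,))
(5, 0, R2, (1, 2))
(6, 0, R1, (1, 2))
(6, 0, R2, (0, 1))
(6, 0, R2, (0, 2))

bar 0: v0=A3 v1=A4 v2=E5 downbeat P5
bar 1: v0=B3 v1=F4 v2=F5 downbeat TT
bar 2: v0=C4 v1=B4 v2=D5 downbeat M2
bar 3: v0=B3 v1=F4 v2=D5 downbeat m3
bar 4: v0=D4 v1=B4 v2=C5 downbeat m7
bar 5: v0=G3 v1=E4 v2=B4 downbeat M3
bar 6: v0=A3 v1=A4 v2=E5 downbeat P5
  -> R4 @ bar 1 tick 0 v(0, 1): B3/F4 TT untreated
  -> R4 @ bar 1 tick 0 v(0, 2): B3/F5 TT untreated
  -> R4 @ bar 2 tick 0 v(0, 1): C4/B4 M7 untreated
  -> R4 @ bar 2 tick 0 v(0, 2): C4/D5 M2 untreated
  -> R7 @ bar 2 tick 0 v(1,): F4->B4 leap 6st
  -> R4 @ bar 3 tick 0 v(0, 1): B3/F4 TT untreated
  -> R7 @ bar 3 tick 0 v(1,): B4->F4 leap 6st
  -> R4 @ bar 4 tick 0 v(0, 2): D4/C5 m7 untreated
  -> R7 @ bar 4 tick 0 v(1,): F4->B4 leap 6st
  -> R2 @ bar 5 tick 0 v(1, 2): B4/C5 m2 -> E4/B4 P5 similar
  -> R1 @ bar 6 tick 0 v(1, 2): E4/B4 P5 -> A4/E5 P5 similar
  -> R2 @ bar 6 tick 0 v(0, 1): G3/E4 M6 -> A3/A4 P8 similar
  -> R2 @ bar 6 tick 0 v(0, 2): G3/B4 M3 -> A3/E5 P5 similar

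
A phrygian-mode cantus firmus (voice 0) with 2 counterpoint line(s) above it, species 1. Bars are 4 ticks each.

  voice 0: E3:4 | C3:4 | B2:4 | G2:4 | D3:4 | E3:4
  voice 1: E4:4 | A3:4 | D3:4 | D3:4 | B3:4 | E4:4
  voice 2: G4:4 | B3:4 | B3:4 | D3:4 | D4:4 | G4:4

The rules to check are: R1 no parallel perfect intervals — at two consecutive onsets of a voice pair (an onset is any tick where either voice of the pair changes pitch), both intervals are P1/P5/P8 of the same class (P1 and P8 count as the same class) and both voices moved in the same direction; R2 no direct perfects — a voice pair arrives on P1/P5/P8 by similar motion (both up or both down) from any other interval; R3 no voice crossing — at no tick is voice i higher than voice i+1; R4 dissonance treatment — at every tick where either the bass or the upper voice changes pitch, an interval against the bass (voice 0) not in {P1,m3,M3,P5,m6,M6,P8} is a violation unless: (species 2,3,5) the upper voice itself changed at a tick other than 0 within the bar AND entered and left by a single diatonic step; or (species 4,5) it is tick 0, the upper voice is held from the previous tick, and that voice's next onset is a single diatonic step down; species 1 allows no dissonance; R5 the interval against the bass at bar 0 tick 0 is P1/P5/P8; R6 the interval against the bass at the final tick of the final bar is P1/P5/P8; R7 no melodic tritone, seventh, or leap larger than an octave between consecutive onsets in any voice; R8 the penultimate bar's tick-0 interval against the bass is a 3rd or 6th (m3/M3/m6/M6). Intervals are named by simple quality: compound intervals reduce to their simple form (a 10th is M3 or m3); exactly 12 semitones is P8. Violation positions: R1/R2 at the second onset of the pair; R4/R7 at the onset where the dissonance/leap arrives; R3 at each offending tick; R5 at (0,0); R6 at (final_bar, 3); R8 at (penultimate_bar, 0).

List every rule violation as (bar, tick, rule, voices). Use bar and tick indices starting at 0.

(0, 0, R5, (0, 2))
(1, 0, R4, (0, 2))
(3, 0, R2, (0, 2))
(4, 0, R2, (0, 2))
(4, 0, R8, (0, 2))
(5, 0, R2, (0, 1))
(5, 3, R6, (0, 2))

bar 0: v0=E3 v1=E4 v2=G4 downbeat m3
bar 1: v0=C3 v1=A3 v2=B3 downbeat M7
bar 2: v0=B2 v1=D3 v2=B3 downbeat P8
bar 3: v0=G2 v1=D3 v2=D3 downbeat P5
bar 4: v0=D3 v1=B3 v2=D4 downbeat P8
bar 5: v0=E3 v1=E4 v2=G4 downbeat m3
  -> R5 @ bar 0 tick 0 v(0, 2): opens on m3
  -> R4 @ bar 1 tick 0 v(0, 2): C3/B3 M7 untreated
  -> R2 @ bar 3 tick 0 v(0, 2): B2/B3 P8 -> G2/D3 P5 similar
  -> R2 @ bar 4 tick 0 v(0, 2): G2/D3 P5 -> D3/D4 P8 similar
  -> R8 @ bar 4 tick 0 v(0, 2): penult P8 not 3rd/6th
  -> R2 @ bar 5 tick 0 v(0, 1): D3/B3 M6 -> E3/E4 P8 similar
  -> R6 @ bar 5 tick 3 v(0, 2): closes on m3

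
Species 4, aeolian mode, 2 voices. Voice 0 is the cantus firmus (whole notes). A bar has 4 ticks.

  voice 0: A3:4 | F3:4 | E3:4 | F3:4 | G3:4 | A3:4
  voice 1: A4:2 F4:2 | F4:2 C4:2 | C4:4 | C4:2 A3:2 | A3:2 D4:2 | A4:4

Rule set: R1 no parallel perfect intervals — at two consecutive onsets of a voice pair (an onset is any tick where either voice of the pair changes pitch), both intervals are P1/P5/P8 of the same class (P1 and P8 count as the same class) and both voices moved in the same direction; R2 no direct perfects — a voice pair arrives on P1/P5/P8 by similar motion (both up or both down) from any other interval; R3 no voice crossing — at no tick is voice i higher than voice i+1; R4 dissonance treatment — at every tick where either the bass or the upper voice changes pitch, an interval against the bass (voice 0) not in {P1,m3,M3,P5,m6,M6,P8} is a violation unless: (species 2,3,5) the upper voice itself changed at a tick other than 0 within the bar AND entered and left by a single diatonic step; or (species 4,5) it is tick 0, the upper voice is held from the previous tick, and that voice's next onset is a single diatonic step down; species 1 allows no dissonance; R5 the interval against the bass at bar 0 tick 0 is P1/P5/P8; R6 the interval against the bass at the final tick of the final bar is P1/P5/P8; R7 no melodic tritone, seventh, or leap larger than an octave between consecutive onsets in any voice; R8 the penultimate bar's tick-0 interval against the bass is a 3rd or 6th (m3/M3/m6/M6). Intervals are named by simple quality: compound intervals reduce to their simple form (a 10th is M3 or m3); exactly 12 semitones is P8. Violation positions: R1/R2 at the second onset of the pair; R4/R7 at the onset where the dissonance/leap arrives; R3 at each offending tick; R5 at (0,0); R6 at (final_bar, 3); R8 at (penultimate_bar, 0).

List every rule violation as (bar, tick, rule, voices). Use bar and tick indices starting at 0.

bar 0: v0=A3 v1=A4 downbeat P8
bar 1: v0=F3 v1=F4 downbeat P8
bar 2: v0=E3 v1=C4 downbeat m6
bar 3: v0=F3 v1=C4 downbeat P5
bar 4: v0=G3 v1=A3 downbeat M2
bar 5: v0=A3 v1=A4 downbeat P8
  -> R4 @ bar 4 tick 0 v(0, 1): G3/A3 M2 untreated
  -> R8 @ bar 4 tick 0 v(0, 1): penult M2 not 3rd/6th
  -> R2 @ bar 5 tick 0 v(0, 1): G3/D4 P5 -> A3/A4 P8 similar

(4, 0, R4, (0, 1))
(4, 0, R8, (0, 1))
(5, 0, R2, (0, 1))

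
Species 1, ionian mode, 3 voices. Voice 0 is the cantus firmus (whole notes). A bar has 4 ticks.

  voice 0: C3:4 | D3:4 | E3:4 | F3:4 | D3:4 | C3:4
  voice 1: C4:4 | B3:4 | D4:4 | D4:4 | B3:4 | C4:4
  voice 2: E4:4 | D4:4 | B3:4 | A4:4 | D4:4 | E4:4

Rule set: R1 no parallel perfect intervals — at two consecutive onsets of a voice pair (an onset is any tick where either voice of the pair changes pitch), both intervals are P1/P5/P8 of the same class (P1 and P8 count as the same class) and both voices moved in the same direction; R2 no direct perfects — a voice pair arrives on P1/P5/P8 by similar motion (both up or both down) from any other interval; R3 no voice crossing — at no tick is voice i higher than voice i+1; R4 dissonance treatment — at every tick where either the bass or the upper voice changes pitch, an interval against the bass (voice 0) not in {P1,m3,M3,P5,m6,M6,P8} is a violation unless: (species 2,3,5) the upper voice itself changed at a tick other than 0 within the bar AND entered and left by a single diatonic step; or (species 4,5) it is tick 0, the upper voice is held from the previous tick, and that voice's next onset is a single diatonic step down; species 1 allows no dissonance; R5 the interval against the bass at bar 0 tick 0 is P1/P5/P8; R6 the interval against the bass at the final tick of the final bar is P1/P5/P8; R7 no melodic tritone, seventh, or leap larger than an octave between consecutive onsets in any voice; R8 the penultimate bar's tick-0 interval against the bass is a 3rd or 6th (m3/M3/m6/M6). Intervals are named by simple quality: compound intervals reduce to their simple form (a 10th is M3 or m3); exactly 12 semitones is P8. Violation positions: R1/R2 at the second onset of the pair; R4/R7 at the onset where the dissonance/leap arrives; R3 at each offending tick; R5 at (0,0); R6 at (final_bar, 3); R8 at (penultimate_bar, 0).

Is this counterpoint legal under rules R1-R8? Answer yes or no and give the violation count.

bar 0: v0=C3 v1=C4 v2=E4 (M3)
bar 1: v0=D3 v1=B3 v2=D4 (P8)
bar 2: v0=E3 v1=D4 v2=B3 (P5)
bar 3: v0=F3 v1=D4 v2=A4 (M3)
bar 4: v0=D3 v1=B3 v2=D4 (P8)
bar 5: v0=C3 v1=C4 v2=E4 (M3)
  R5 @ bar0.0: opens on M3
  R3 @ bar2.0: D4 above B3
  R4 @ bar2.0: E3/D4 m7 untreated
  R3 @ bar2.1: D4 above B3
  R3 @ bar2.2: D4 above B3
  R3 @ bar2.3: D4 above B3
  R7 @ bar3.0: B3->A4 leap 10st
  R2 @ bar4.0: F3/A4 M3 -> D3/D4 P8 similar
  R8 @ bar4.0: penult P8 not 3rd/6th
  R6 @ bar5.3: closes on M3

No (10 violations)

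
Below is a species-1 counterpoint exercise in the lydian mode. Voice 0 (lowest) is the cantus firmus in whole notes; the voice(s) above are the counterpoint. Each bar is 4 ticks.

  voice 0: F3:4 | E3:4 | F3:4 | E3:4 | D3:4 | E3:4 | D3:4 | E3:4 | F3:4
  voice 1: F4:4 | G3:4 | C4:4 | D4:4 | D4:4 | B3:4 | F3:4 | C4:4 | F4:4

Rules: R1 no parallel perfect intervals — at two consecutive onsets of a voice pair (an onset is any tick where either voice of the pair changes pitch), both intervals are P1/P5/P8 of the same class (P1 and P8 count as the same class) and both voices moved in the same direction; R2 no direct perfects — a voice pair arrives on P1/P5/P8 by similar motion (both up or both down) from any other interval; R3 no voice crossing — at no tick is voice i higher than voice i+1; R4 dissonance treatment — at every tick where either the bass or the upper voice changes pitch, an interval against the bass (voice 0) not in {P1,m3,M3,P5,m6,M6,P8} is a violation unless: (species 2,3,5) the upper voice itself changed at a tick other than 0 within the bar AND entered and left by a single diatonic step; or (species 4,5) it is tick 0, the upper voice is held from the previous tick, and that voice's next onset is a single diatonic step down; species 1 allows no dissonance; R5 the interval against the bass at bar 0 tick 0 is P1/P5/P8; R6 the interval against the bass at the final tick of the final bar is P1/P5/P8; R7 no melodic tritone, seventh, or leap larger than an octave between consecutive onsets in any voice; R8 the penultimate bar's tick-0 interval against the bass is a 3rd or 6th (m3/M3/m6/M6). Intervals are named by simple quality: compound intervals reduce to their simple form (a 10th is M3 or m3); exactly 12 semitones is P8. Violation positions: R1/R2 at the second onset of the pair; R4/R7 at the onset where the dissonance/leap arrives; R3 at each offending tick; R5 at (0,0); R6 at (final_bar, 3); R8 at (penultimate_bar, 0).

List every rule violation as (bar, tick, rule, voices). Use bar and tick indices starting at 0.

(1, 0, R7, (1,))
(2, 0, R2, (0, 1))
(3, 0, R4, (0, 1))
(6, 0, R7, (1,))
(8, 0, R2, (0, 1))

bar 0: v0=F3 v1=F4 downbeat P8
bar 1: v0=E3 v1=G3 downbeat m3
bar 2: v0=F3 v1=C4 downbeat P5
bar 3: v0=E3 v1=D4 downbeat m7
bar 4: v0=D3 v1=D4 downbeat P8
bar 5: v0=E3 v1=B3 downbeat P5
bar 6: v0=D3 v1=F3 downbeat m3
bar 7: v0=E3 v1=C4 downbeat m6
bar 8: v0=F3 v1=F4 downbeat P8
  -> R7 @ bar 1 tick 0 v(1,): F4->G3 leap 10st
  -> R2 @ bar 2 tick 0 v(0, 1): E3/G3 m3 -> F3/C4 P5 similar
  -> R4 @ bar 3 tick 0 v(0, 1): E3/D4 m7 untreated
  -> R7 @ bar 6 tick 0 v(1,): B3->F3 leap 6st
  -> R2 @ bar 8 tick 0 v(0, 1): E3/C4 m6 -> F3/F4 P8 similar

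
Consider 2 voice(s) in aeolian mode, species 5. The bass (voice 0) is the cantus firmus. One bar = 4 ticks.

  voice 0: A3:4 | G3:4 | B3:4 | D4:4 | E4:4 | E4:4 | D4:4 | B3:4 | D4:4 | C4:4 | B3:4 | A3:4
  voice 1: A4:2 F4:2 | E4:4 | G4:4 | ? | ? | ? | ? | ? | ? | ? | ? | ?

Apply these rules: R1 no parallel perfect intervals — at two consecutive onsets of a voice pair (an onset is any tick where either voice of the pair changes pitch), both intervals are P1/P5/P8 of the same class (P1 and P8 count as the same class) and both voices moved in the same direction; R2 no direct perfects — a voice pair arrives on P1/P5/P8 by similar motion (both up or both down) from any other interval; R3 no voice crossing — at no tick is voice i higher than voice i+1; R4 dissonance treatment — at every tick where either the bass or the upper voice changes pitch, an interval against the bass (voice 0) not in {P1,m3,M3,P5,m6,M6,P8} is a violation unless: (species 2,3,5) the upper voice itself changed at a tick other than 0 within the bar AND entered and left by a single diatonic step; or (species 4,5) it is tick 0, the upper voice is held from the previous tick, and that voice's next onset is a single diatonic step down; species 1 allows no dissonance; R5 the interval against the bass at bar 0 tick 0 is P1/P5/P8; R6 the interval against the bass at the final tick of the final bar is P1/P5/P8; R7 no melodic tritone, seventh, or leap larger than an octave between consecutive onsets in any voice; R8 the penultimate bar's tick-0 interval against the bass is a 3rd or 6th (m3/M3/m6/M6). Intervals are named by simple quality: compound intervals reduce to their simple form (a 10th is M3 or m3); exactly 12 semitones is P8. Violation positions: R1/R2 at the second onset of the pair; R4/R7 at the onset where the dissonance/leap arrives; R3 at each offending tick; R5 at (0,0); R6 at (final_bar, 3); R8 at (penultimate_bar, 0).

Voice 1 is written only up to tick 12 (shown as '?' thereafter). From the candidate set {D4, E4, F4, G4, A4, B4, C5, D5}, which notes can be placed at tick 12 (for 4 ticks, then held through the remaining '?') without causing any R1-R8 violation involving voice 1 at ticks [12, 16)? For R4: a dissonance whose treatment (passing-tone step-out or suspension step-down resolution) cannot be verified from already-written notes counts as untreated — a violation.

D4: legal
E4: violates R4
F4: legal
G4: violates R4
A4: violates R2
B4: legal
C5: violates R4
D5: violates R2

{B4, D4, F4}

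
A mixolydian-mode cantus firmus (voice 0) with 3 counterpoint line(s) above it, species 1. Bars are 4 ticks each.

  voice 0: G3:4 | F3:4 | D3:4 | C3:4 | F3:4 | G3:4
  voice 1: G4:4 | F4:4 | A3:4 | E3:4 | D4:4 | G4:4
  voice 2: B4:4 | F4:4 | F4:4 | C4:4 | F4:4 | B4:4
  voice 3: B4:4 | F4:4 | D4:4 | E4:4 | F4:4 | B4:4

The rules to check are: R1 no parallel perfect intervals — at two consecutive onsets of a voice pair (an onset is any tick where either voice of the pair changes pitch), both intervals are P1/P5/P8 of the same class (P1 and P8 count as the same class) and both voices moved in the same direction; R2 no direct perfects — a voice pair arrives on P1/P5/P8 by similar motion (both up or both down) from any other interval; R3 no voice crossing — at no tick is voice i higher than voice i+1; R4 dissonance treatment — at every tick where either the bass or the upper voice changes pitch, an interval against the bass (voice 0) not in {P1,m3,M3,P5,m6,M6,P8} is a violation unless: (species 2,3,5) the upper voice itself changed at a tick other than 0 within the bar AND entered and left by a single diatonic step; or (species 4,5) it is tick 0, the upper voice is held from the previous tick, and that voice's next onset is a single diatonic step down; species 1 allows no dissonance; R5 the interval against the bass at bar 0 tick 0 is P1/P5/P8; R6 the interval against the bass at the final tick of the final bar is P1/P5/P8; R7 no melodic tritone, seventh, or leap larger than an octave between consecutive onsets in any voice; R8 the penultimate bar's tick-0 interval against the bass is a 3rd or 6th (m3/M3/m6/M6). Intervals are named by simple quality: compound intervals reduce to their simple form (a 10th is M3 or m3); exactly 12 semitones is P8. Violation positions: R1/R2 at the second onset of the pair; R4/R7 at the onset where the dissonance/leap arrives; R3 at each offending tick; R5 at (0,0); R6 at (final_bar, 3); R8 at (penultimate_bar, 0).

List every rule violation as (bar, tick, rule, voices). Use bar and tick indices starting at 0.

(0, 0, R5, (0, 2))
(0, 0, R5, (0, 3))
(1, 0, R1, (0, 1))
(1, 0, R1, (2, 3))
(1, 0, R2, (0, 2))
(1, 0, R2, (0, 3))
(1, 0, R2, (1, 2))
(1, 0, R2, (1, 3))
(1, 0, R7, (2,))
(1, 0, R7, (3,))
(2, 0, R1, (0, 3))
(2, 0, R2, (0, 1))
(2, 0, R3, (2, 3))
(2, 1, R3, (2, 3))
(2, 2, R3, (2, 3))
(2, 3, R3, (2, 3))
(3, 0, R2, (0, 2))
(4, 0, R1, (0, 2))
(4, 0, R2, (0, 3))
(4, 0, R2, (2, 3))
(4, 0, R7, (1,))
(4, 0, R8, (0, 2))
(4, 0, R8, (0, 3))
(5, 0, R1, (2, 3))
(5, 0, R2, (0, 1))
(5, 0, R7, (2,))
(5, 0, R7, (3,))
(5, 3, R6, (0, 2))
(5, 3, R6, (0, 3))

bar 0: v0=G3 v1=G4 v2=B4 v3=B4 downbeat M3
bar 1: v0=F3 v1=F4 v2=F4 v3=F4 downbeat P8
bar 2: v0=D3 v1=A3 v2=F4 v3=D4 downbeat P8
bar 3: v0=C3 v1=E3 v2=C4 v3=E4 downbeat M3
bar 4: v0=F3 v1=D4 v2=F4 v3=F4 downbeat P8
bar 5: v0=G3 v1=G4 v2=B4 v3=B4 downbeat M3
  -> R5 @ bar 0 tick 0 v(0, 2): opens on M3
  -> R5 @ bar 0 tick 0 v(0, 3): opens on M3
  -> R1 @ bar 1 tick 0 v(0, 1): G3/G4 P8 -> F3/F4 P8 similar
  -> R1 @ bar 1 tick 0 v(2, 3): B4/B4 P1 -> F4/F4 P1 similar
  -> R2 @ bar 1 tick 0 v(0, 2): G3/B4 M3 -> F3/F4 P8 similar
  -> R2 @ bar 1 tick 0 v(0, 3): G3/B4 M3 -> F3/F4 P8 similar
  -> R2 @ bar 1 tick 0 v(1, 2): G4/B4 M3 -> F4/F4 P1 similar
  -> R2 @ bar 1 tick 0 v(1, 3): G4/B4 M3 -> F4/F4 P1 similar
  -> R7 @ bar 1 tick 0 v(2,): B4->F4 leap 6st
  -> R7 @ bar 1 tick 0 v(3,): B4->F4 leap 6st
  -> R1 @ bar 2 tick 0 v(0, 3): F3/F4 P8 -> D3/D4 P8 similar
  -> R2 @ bar 2 tick 0 v(0, 1): F3/F4 P8 -> D3/A3 P5 similar
  -> R3 @ bar 2 tick 0 v(2, 3): F4 above D4
  -> R3 @ bar 2 tick 1 v(2, 3): F4 above D4
  -> R3 @ bar 2 tick 2 v(2, 3): F4 above D4
  -> R3 @ bar 2 tick 3 v(2, 3): F4 above D4
  -> R2 @ bar 3 tick 0 v(0, 2): D3/F4 m3 -> C3/C4 P8 similar
  -> R1 @ bar 4 tick 0 v(0, 2): C3/C4 P8 -> F3/F4 P8 similar
  -> R2 @ bar 4 tick 0 v(0, 3): C3/E4 M3 -> F3/F4 P8 similar
  -> R2 @ bar 4 tick 0 v(2, 3): C4/E4 M3 -> F4/F4 P1 similar
  -> R7 @ bar 4 tick 0 v(1,): E3->D4 leap 10st
  -> R8 @ bar 4 tick 0 v(0, 2): penult P8 not 3rd/6th
  -> R8 @ bar 4 tick 0 v(0, 3): penult P8 not 3rd/6th
  -> R1 @ bar 5 tick 0 v(2, 3): F4/F4 P1 -> B4/B4 P1 similar
  -> R2 @ bar 5 tick 0 v(0, 1): F3/D4 M6 -> G3/G4 P8 similar
  -> R7 @ bar 5 tick 0 v(2,): F4->B4 leap 6st
  -> R7 @ bar 5 tick 0 v(3,): F4->B4 leap 6st
  -> R6 @ bar 5 tick 3 v(0, 2): closes on M3
  -> R6 @ bar 5 tick 3 v(0, 3): closes on M3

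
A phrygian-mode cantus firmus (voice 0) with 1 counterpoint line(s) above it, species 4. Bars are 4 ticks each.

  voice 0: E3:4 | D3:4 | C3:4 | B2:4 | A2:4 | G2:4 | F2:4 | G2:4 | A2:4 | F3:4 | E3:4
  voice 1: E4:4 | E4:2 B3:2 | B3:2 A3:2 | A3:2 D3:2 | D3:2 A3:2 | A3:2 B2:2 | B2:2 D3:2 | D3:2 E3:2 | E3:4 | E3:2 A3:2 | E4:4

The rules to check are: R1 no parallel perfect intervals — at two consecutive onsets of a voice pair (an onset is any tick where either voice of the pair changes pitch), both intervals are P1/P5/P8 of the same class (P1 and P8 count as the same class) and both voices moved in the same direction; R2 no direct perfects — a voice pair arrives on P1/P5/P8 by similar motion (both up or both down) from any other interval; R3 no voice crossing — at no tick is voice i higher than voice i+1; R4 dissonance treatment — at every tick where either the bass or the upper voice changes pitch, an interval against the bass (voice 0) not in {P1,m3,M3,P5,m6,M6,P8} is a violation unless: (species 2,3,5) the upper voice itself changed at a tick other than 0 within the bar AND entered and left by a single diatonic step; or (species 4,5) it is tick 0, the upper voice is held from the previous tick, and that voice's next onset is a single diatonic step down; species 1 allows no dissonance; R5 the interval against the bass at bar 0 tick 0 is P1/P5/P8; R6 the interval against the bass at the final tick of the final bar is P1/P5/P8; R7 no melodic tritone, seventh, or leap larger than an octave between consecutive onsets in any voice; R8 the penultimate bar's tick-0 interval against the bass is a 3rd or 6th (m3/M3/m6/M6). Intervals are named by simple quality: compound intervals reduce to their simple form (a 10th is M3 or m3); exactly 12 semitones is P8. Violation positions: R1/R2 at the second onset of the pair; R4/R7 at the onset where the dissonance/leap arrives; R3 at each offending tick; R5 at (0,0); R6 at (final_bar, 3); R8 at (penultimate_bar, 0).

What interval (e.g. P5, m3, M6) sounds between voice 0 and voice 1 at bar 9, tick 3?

M3

voice 0=F3 voice 1=A3 -> M3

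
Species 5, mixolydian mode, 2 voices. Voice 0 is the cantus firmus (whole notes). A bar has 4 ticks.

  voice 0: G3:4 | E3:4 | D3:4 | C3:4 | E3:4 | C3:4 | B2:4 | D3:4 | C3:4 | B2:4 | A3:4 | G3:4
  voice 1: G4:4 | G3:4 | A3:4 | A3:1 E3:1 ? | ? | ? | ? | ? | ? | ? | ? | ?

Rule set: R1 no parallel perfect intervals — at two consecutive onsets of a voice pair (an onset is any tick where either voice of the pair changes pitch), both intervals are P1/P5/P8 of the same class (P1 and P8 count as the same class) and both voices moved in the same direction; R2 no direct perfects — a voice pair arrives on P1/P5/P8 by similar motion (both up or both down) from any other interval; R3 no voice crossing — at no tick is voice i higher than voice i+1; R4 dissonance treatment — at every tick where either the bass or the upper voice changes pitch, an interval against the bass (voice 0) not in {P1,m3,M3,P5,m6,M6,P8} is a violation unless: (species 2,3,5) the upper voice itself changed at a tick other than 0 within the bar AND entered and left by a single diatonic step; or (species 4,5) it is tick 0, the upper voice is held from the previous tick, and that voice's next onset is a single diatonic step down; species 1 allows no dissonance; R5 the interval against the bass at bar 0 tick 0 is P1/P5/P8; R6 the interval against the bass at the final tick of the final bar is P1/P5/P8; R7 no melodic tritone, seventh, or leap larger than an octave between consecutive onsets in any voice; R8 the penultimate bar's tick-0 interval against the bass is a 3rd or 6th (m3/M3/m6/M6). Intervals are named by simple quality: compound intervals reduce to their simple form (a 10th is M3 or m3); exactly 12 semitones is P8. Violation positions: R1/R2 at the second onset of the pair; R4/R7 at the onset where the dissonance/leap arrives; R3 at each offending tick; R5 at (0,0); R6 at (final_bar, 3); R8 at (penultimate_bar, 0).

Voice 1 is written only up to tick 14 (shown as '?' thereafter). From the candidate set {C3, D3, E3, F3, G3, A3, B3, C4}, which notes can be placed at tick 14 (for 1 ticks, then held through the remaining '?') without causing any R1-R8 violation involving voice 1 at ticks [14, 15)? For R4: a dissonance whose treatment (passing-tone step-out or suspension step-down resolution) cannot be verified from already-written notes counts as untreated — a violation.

C3: legal
D3: violates R4
E3: legal
F3: violates R4
G3: legal
A3: legal
B3: violates R4
C4: legal

{A3, C3, C4, E3, G3}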